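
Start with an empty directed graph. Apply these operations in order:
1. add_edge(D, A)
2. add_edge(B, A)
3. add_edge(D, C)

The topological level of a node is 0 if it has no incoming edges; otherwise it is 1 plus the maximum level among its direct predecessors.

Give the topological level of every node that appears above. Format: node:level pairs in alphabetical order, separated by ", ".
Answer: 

Op 1: add_edge(D, A). Edges now: 1
Op 2: add_edge(B, A). Edges now: 2
Op 3: add_edge(D, C). Edges now: 3
Compute levels (Kahn BFS):
  sources (in-degree 0): B, D
  process B: level=0
    B->A: in-degree(A)=1, level(A)>=1
  process D: level=0
    D->A: in-degree(A)=0, level(A)=1, enqueue
    D->C: in-degree(C)=0, level(C)=1, enqueue
  process A: level=1
  process C: level=1
All levels: A:1, B:0, C:1, D:0

Answer: A:1, B:0, C:1, D:0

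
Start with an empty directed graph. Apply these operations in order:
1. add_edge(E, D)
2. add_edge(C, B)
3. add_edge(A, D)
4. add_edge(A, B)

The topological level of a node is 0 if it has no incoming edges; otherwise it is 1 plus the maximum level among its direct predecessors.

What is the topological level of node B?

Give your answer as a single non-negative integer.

Answer: 1

Derivation:
Op 1: add_edge(E, D). Edges now: 1
Op 2: add_edge(C, B). Edges now: 2
Op 3: add_edge(A, D). Edges now: 3
Op 4: add_edge(A, B). Edges now: 4
Compute levels (Kahn BFS):
  sources (in-degree 0): A, C, E
  process A: level=0
    A->B: in-degree(B)=1, level(B)>=1
    A->D: in-degree(D)=1, level(D)>=1
  process C: level=0
    C->B: in-degree(B)=0, level(B)=1, enqueue
  process E: level=0
    E->D: in-degree(D)=0, level(D)=1, enqueue
  process B: level=1
  process D: level=1
All levels: A:0, B:1, C:0, D:1, E:0
level(B) = 1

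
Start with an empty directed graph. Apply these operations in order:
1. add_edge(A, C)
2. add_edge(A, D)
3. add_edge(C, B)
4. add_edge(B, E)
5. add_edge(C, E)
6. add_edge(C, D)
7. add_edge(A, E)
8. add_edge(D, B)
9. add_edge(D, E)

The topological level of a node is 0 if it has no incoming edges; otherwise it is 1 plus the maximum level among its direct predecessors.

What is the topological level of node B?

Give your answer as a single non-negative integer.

Op 1: add_edge(A, C). Edges now: 1
Op 2: add_edge(A, D). Edges now: 2
Op 3: add_edge(C, B). Edges now: 3
Op 4: add_edge(B, E). Edges now: 4
Op 5: add_edge(C, E). Edges now: 5
Op 6: add_edge(C, D). Edges now: 6
Op 7: add_edge(A, E). Edges now: 7
Op 8: add_edge(D, B). Edges now: 8
Op 9: add_edge(D, E). Edges now: 9
Compute levels (Kahn BFS):
  sources (in-degree 0): A
  process A: level=0
    A->C: in-degree(C)=0, level(C)=1, enqueue
    A->D: in-degree(D)=1, level(D)>=1
    A->E: in-degree(E)=3, level(E)>=1
  process C: level=1
    C->B: in-degree(B)=1, level(B)>=2
    C->D: in-degree(D)=0, level(D)=2, enqueue
    C->E: in-degree(E)=2, level(E)>=2
  process D: level=2
    D->B: in-degree(B)=0, level(B)=3, enqueue
    D->E: in-degree(E)=1, level(E)>=3
  process B: level=3
    B->E: in-degree(E)=0, level(E)=4, enqueue
  process E: level=4
All levels: A:0, B:3, C:1, D:2, E:4
level(B) = 3

Answer: 3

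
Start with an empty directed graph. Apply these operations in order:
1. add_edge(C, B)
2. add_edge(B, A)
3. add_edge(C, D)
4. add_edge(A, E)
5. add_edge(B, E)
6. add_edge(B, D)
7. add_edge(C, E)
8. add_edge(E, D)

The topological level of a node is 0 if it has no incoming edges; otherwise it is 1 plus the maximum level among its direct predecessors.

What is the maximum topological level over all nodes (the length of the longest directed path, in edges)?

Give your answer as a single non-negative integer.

Answer: 4

Derivation:
Op 1: add_edge(C, B). Edges now: 1
Op 2: add_edge(B, A). Edges now: 2
Op 3: add_edge(C, D). Edges now: 3
Op 4: add_edge(A, E). Edges now: 4
Op 5: add_edge(B, E). Edges now: 5
Op 6: add_edge(B, D). Edges now: 6
Op 7: add_edge(C, E). Edges now: 7
Op 8: add_edge(E, D). Edges now: 8
Compute levels (Kahn BFS):
  sources (in-degree 0): C
  process C: level=0
    C->B: in-degree(B)=0, level(B)=1, enqueue
    C->D: in-degree(D)=2, level(D)>=1
    C->E: in-degree(E)=2, level(E)>=1
  process B: level=1
    B->A: in-degree(A)=0, level(A)=2, enqueue
    B->D: in-degree(D)=1, level(D)>=2
    B->E: in-degree(E)=1, level(E)>=2
  process A: level=2
    A->E: in-degree(E)=0, level(E)=3, enqueue
  process E: level=3
    E->D: in-degree(D)=0, level(D)=4, enqueue
  process D: level=4
All levels: A:2, B:1, C:0, D:4, E:3
max level = 4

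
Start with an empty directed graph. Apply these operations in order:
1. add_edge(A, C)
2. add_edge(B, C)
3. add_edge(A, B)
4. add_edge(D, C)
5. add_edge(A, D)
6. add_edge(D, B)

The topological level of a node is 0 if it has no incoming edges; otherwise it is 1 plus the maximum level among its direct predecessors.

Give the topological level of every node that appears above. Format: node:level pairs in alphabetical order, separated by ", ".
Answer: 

Op 1: add_edge(A, C). Edges now: 1
Op 2: add_edge(B, C). Edges now: 2
Op 3: add_edge(A, B). Edges now: 3
Op 4: add_edge(D, C). Edges now: 4
Op 5: add_edge(A, D). Edges now: 5
Op 6: add_edge(D, B). Edges now: 6
Compute levels (Kahn BFS):
  sources (in-degree 0): A
  process A: level=0
    A->B: in-degree(B)=1, level(B)>=1
    A->C: in-degree(C)=2, level(C)>=1
    A->D: in-degree(D)=0, level(D)=1, enqueue
  process D: level=1
    D->B: in-degree(B)=0, level(B)=2, enqueue
    D->C: in-degree(C)=1, level(C)>=2
  process B: level=2
    B->C: in-degree(C)=0, level(C)=3, enqueue
  process C: level=3
All levels: A:0, B:2, C:3, D:1

Answer: A:0, B:2, C:3, D:1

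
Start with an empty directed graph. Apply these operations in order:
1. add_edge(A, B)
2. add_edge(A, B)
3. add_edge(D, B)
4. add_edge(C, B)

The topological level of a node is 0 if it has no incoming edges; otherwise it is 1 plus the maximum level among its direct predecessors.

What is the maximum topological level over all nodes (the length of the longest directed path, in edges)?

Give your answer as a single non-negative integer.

Answer: 1

Derivation:
Op 1: add_edge(A, B). Edges now: 1
Op 2: add_edge(A, B) (duplicate, no change). Edges now: 1
Op 3: add_edge(D, B). Edges now: 2
Op 4: add_edge(C, B). Edges now: 3
Compute levels (Kahn BFS):
  sources (in-degree 0): A, C, D
  process A: level=0
    A->B: in-degree(B)=2, level(B)>=1
  process C: level=0
    C->B: in-degree(B)=1, level(B)>=1
  process D: level=0
    D->B: in-degree(B)=0, level(B)=1, enqueue
  process B: level=1
All levels: A:0, B:1, C:0, D:0
max level = 1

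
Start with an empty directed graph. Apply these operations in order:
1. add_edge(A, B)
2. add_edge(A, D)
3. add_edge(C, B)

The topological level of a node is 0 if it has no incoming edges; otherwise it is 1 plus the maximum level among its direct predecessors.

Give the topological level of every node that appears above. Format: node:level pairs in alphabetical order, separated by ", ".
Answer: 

Op 1: add_edge(A, B). Edges now: 1
Op 2: add_edge(A, D). Edges now: 2
Op 3: add_edge(C, B). Edges now: 3
Compute levels (Kahn BFS):
  sources (in-degree 0): A, C
  process A: level=0
    A->B: in-degree(B)=1, level(B)>=1
    A->D: in-degree(D)=0, level(D)=1, enqueue
  process C: level=0
    C->B: in-degree(B)=0, level(B)=1, enqueue
  process D: level=1
  process B: level=1
All levels: A:0, B:1, C:0, D:1

Answer: A:0, B:1, C:0, D:1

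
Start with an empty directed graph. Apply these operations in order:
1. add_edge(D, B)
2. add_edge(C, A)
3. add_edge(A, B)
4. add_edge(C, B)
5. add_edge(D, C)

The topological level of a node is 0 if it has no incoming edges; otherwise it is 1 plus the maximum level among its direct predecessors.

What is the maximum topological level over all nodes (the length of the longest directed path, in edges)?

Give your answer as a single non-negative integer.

Op 1: add_edge(D, B). Edges now: 1
Op 2: add_edge(C, A). Edges now: 2
Op 3: add_edge(A, B). Edges now: 3
Op 4: add_edge(C, B). Edges now: 4
Op 5: add_edge(D, C). Edges now: 5
Compute levels (Kahn BFS):
  sources (in-degree 0): D
  process D: level=0
    D->B: in-degree(B)=2, level(B)>=1
    D->C: in-degree(C)=0, level(C)=1, enqueue
  process C: level=1
    C->A: in-degree(A)=0, level(A)=2, enqueue
    C->B: in-degree(B)=1, level(B)>=2
  process A: level=2
    A->B: in-degree(B)=0, level(B)=3, enqueue
  process B: level=3
All levels: A:2, B:3, C:1, D:0
max level = 3

Answer: 3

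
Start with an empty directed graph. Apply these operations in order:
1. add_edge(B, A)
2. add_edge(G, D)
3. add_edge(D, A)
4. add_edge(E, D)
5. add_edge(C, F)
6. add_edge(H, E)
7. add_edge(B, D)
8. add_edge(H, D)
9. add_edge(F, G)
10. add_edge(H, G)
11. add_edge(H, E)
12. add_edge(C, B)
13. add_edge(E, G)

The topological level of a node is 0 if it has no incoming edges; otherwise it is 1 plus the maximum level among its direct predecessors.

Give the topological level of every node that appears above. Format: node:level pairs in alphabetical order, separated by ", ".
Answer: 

Op 1: add_edge(B, A). Edges now: 1
Op 2: add_edge(G, D). Edges now: 2
Op 3: add_edge(D, A). Edges now: 3
Op 4: add_edge(E, D). Edges now: 4
Op 5: add_edge(C, F). Edges now: 5
Op 6: add_edge(H, E). Edges now: 6
Op 7: add_edge(B, D). Edges now: 7
Op 8: add_edge(H, D). Edges now: 8
Op 9: add_edge(F, G). Edges now: 9
Op 10: add_edge(H, G). Edges now: 10
Op 11: add_edge(H, E) (duplicate, no change). Edges now: 10
Op 12: add_edge(C, B). Edges now: 11
Op 13: add_edge(E, G). Edges now: 12
Compute levels (Kahn BFS):
  sources (in-degree 0): C, H
  process C: level=0
    C->B: in-degree(B)=0, level(B)=1, enqueue
    C->F: in-degree(F)=0, level(F)=1, enqueue
  process H: level=0
    H->D: in-degree(D)=3, level(D)>=1
    H->E: in-degree(E)=0, level(E)=1, enqueue
    H->G: in-degree(G)=2, level(G)>=1
  process B: level=1
    B->A: in-degree(A)=1, level(A)>=2
    B->D: in-degree(D)=2, level(D)>=2
  process F: level=1
    F->G: in-degree(G)=1, level(G)>=2
  process E: level=1
    E->D: in-degree(D)=1, level(D)>=2
    E->G: in-degree(G)=0, level(G)=2, enqueue
  process G: level=2
    G->D: in-degree(D)=0, level(D)=3, enqueue
  process D: level=3
    D->A: in-degree(A)=0, level(A)=4, enqueue
  process A: level=4
All levels: A:4, B:1, C:0, D:3, E:1, F:1, G:2, H:0

Answer: A:4, B:1, C:0, D:3, E:1, F:1, G:2, H:0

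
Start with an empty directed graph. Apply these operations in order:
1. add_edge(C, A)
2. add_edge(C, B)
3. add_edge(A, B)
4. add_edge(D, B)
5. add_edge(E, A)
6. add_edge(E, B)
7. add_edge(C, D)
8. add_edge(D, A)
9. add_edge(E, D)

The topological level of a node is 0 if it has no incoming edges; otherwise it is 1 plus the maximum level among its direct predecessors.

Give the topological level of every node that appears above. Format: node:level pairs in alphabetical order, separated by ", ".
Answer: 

Op 1: add_edge(C, A). Edges now: 1
Op 2: add_edge(C, B). Edges now: 2
Op 3: add_edge(A, B). Edges now: 3
Op 4: add_edge(D, B). Edges now: 4
Op 5: add_edge(E, A). Edges now: 5
Op 6: add_edge(E, B). Edges now: 6
Op 7: add_edge(C, D). Edges now: 7
Op 8: add_edge(D, A). Edges now: 8
Op 9: add_edge(E, D). Edges now: 9
Compute levels (Kahn BFS):
  sources (in-degree 0): C, E
  process C: level=0
    C->A: in-degree(A)=2, level(A)>=1
    C->B: in-degree(B)=3, level(B)>=1
    C->D: in-degree(D)=1, level(D)>=1
  process E: level=0
    E->A: in-degree(A)=1, level(A)>=1
    E->B: in-degree(B)=2, level(B)>=1
    E->D: in-degree(D)=0, level(D)=1, enqueue
  process D: level=1
    D->A: in-degree(A)=0, level(A)=2, enqueue
    D->B: in-degree(B)=1, level(B)>=2
  process A: level=2
    A->B: in-degree(B)=0, level(B)=3, enqueue
  process B: level=3
All levels: A:2, B:3, C:0, D:1, E:0

Answer: A:2, B:3, C:0, D:1, E:0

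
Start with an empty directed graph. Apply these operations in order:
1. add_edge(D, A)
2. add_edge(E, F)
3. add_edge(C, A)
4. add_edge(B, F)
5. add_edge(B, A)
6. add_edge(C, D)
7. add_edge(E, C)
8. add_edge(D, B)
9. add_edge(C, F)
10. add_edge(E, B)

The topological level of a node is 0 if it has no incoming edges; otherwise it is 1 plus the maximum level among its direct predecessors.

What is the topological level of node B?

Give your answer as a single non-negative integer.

Op 1: add_edge(D, A). Edges now: 1
Op 2: add_edge(E, F). Edges now: 2
Op 3: add_edge(C, A). Edges now: 3
Op 4: add_edge(B, F). Edges now: 4
Op 5: add_edge(B, A). Edges now: 5
Op 6: add_edge(C, D). Edges now: 6
Op 7: add_edge(E, C). Edges now: 7
Op 8: add_edge(D, B). Edges now: 8
Op 9: add_edge(C, F). Edges now: 9
Op 10: add_edge(E, B). Edges now: 10
Compute levels (Kahn BFS):
  sources (in-degree 0): E
  process E: level=0
    E->B: in-degree(B)=1, level(B)>=1
    E->C: in-degree(C)=0, level(C)=1, enqueue
    E->F: in-degree(F)=2, level(F)>=1
  process C: level=1
    C->A: in-degree(A)=2, level(A)>=2
    C->D: in-degree(D)=0, level(D)=2, enqueue
    C->F: in-degree(F)=1, level(F)>=2
  process D: level=2
    D->A: in-degree(A)=1, level(A)>=3
    D->B: in-degree(B)=0, level(B)=3, enqueue
  process B: level=3
    B->A: in-degree(A)=0, level(A)=4, enqueue
    B->F: in-degree(F)=0, level(F)=4, enqueue
  process A: level=4
  process F: level=4
All levels: A:4, B:3, C:1, D:2, E:0, F:4
level(B) = 3

Answer: 3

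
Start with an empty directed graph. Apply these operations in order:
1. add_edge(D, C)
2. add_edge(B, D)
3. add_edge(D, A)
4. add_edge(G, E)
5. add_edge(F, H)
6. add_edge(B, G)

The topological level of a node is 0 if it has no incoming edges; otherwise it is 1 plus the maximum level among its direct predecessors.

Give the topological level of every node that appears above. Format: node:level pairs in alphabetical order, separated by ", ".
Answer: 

Answer: A:2, B:0, C:2, D:1, E:2, F:0, G:1, H:1

Derivation:
Op 1: add_edge(D, C). Edges now: 1
Op 2: add_edge(B, D). Edges now: 2
Op 3: add_edge(D, A). Edges now: 3
Op 4: add_edge(G, E). Edges now: 4
Op 5: add_edge(F, H). Edges now: 5
Op 6: add_edge(B, G). Edges now: 6
Compute levels (Kahn BFS):
  sources (in-degree 0): B, F
  process B: level=0
    B->D: in-degree(D)=0, level(D)=1, enqueue
    B->G: in-degree(G)=0, level(G)=1, enqueue
  process F: level=0
    F->H: in-degree(H)=0, level(H)=1, enqueue
  process D: level=1
    D->A: in-degree(A)=0, level(A)=2, enqueue
    D->C: in-degree(C)=0, level(C)=2, enqueue
  process G: level=1
    G->E: in-degree(E)=0, level(E)=2, enqueue
  process H: level=1
  process A: level=2
  process C: level=2
  process E: level=2
All levels: A:2, B:0, C:2, D:1, E:2, F:0, G:1, H:1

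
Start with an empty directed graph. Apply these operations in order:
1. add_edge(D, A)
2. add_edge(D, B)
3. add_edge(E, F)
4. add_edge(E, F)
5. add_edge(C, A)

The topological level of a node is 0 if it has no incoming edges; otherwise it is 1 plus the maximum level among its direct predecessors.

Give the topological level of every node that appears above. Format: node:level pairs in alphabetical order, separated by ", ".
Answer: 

Op 1: add_edge(D, A). Edges now: 1
Op 2: add_edge(D, B). Edges now: 2
Op 3: add_edge(E, F). Edges now: 3
Op 4: add_edge(E, F) (duplicate, no change). Edges now: 3
Op 5: add_edge(C, A). Edges now: 4
Compute levels (Kahn BFS):
  sources (in-degree 0): C, D, E
  process C: level=0
    C->A: in-degree(A)=1, level(A)>=1
  process D: level=0
    D->A: in-degree(A)=0, level(A)=1, enqueue
    D->B: in-degree(B)=0, level(B)=1, enqueue
  process E: level=0
    E->F: in-degree(F)=0, level(F)=1, enqueue
  process A: level=1
  process B: level=1
  process F: level=1
All levels: A:1, B:1, C:0, D:0, E:0, F:1

Answer: A:1, B:1, C:0, D:0, E:0, F:1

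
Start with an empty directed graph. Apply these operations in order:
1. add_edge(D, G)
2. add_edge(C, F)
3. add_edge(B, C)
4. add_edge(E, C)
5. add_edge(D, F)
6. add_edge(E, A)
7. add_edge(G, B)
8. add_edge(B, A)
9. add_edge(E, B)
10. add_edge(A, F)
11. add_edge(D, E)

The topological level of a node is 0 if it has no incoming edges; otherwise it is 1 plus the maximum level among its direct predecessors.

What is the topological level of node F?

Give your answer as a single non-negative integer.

Op 1: add_edge(D, G). Edges now: 1
Op 2: add_edge(C, F). Edges now: 2
Op 3: add_edge(B, C). Edges now: 3
Op 4: add_edge(E, C). Edges now: 4
Op 5: add_edge(D, F). Edges now: 5
Op 6: add_edge(E, A). Edges now: 6
Op 7: add_edge(G, B). Edges now: 7
Op 8: add_edge(B, A). Edges now: 8
Op 9: add_edge(E, B). Edges now: 9
Op 10: add_edge(A, F). Edges now: 10
Op 11: add_edge(D, E). Edges now: 11
Compute levels (Kahn BFS):
  sources (in-degree 0): D
  process D: level=0
    D->E: in-degree(E)=0, level(E)=1, enqueue
    D->F: in-degree(F)=2, level(F)>=1
    D->G: in-degree(G)=0, level(G)=1, enqueue
  process E: level=1
    E->A: in-degree(A)=1, level(A)>=2
    E->B: in-degree(B)=1, level(B)>=2
    E->C: in-degree(C)=1, level(C)>=2
  process G: level=1
    G->B: in-degree(B)=0, level(B)=2, enqueue
  process B: level=2
    B->A: in-degree(A)=0, level(A)=3, enqueue
    B->C: in-degree(C)=0, level(C)=3, enqueue
  process A: level=3
    A->F: in-degree(F)=1, level(F)>=4
  process C: level=3
    C->F: in-degree(F)=0, level(F)=4, enqueue
  process F: level=4
All levels: A:3, B:2, C:3, D:0, E:1, F:4, G:1
level(F) = 4

Answer: 4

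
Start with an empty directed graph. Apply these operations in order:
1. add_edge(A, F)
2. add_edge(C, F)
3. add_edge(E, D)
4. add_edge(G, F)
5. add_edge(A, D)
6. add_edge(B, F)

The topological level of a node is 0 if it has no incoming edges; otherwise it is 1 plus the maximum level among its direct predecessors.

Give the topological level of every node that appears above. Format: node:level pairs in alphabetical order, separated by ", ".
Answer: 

Answer: A:0, B:0, C:0, D:1, E:0, F:1, G:0

Derivation:
Op 1: add_edge(A, F). Edges now: 1
Op 2: add_edge(C, F). Edges now: 2
Op 3: add_edge(E, D). Edges now: 3
Op 4: add_edge(G, F). Edges now: 4
Op 5: add_edge(A, D). Edges now: 5
Op 6: add_edge(B, F). Edges now: 6
Compute levels (Kahn BFS):
  sources (in-degree 0): A, B, C, E, G
  process A: level=0
    A->D: in-degree(D)=1, level(D)>=1
    A->F: in-degree(F)=3, level(F)>=1
  process B: level=0
    B->F: in-degree(F)=2, level(F)>=1
  process C: level=0
    C->F: in-degree(F)=1, level(F)>=1
  process E: level=0
    E->D: in-degree(D)=0, level(D)=1, enqueue
  process G: level=0
    G->F: in-degree(F)=0, level(F)=1, enqueue
  process D: level=1
  process F: level=1
All levels: A:0, B:0, C:0, D:1, E:0, F:1, G:0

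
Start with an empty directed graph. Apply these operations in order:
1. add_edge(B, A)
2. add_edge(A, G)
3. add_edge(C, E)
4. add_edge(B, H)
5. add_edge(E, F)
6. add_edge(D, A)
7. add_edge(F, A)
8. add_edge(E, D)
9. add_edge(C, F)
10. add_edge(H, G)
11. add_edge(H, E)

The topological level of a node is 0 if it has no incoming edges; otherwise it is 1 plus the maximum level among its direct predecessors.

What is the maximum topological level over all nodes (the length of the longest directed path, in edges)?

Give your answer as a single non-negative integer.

Answer: 5

Derivation:
Op 1: add_edge(B, A). Edges now: 1
Op 2: add_edge(A, G). Edges now: 2
Op 3: add_edge(C, E). Edges now: 3
Op 4: add_edge(B, H). Edges now: 4
Op 5: add_edge(E, F). Edges now: 5
Op 6: add_edge(D, A). Edges now: 6
Op 7: add_edge(F, A). Edges now: 7
Op 8: add_edge(E, D). Edges now: 8
Op 9: add_edge(C, F). Edges now: 9
Op 10: add_edge(H, G). Edges now: 10
Op 11: add_edge(H, E). Edges now: 11
Compute levels (Kahn BFS):
  sources (in-degree 0): B, C
  process B: level=0
    B->A: in-degree(A)=2, level(A)>=1
    B->H: in-degree(H)=0, level(H)=1, enqueue
  process C: level=0
    C->E: in-degree(E)=1, level(E)>=1
    C->F: in-degree(F)=1, level(F)>=1
  process H: level=1
    H->E: in-degree(E)=0, level(E)=2, enqueue
    H->G: in-degree(G)=1, level(G)>=2
  process E: level=2
    E->D: in-degree(D)=0, level(D)=3, enqueue
    E->F: in-degree(F)=0, level(F)=3, enqueue
  process D: level=3
    D->A: in-degree(A)=1, level(A)>=4
  process F: level=3
    F->A: in-degree(A)=0, level(A)=4, enqueue
  process A: level=4
    A->G: in-degree(G)=0, level(G)=5, enqueue
  process G: level=5
All levels: A:4, B:0, C:0, D:3, E:2, F:3, G:5, H:1
max level = 5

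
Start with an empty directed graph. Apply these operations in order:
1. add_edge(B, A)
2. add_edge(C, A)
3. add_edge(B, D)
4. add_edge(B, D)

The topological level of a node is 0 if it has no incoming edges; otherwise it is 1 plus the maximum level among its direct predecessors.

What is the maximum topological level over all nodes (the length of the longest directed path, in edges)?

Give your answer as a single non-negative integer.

Op 1: add_edge(B, A). Edges now: 1
Op 2: add_edge(C, A). Edges now: 2
Op 3: add_edge(B, D). Edges now: 3
Op 4: add_edge(B, D) (duplicate, no change). Edges now: 3
Compute levels (Kahn BFS):
  sources (in-degree 0): B, C
  process B: level=0
    B->A: in-degree(A)=1, level(A)>=1
    B->D: in-degree(D)=0, level(D)=1, enqueue
  process C: level=0
    C->A: in-degree(A)=0, level(A)=1, enqueue
  process D: level=1
  process A: level=1
All levels: A:1, B:0, C:0, D:1
max level = 1

Answer: 1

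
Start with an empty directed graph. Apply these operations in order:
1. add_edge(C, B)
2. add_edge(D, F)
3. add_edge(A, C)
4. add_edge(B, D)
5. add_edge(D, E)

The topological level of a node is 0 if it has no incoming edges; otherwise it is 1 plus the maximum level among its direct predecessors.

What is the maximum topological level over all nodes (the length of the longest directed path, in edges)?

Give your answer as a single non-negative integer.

Answer: 4

Derivation:
Op 1: add_edge(C, B). Edges now: 1
Op 2: add_edge(D, F). Edges now: 2
Op 3: add_edge(A, C). Edges now: 3
Op 4: add_edge(B, D). Edges now: 4
Op 5: add_edge(D, E). Edges now: 5
Compute levels (Kahn BFS):
  sources (in-degree 0): A
  process A: level=0
    A->C: in-degree(C)=0, level(C)=1, enqueue
  process C: level=1
    C->B: in-degree(B)=0, level(B)=2, enqueue
  process B: level=2
    B->D: in-degree(D)=0, level(D)=3, enqueue
  process D: level=3
    D->E: in-degree(E)=0, level(E)=4, enqueue
    D->F: in-degree(F)=0, level(F)=4, enqueue
  process E: level=4
  process F: level=4
All levels: A:0, B:2, C:1, D:3, E:4, F:4
max level = 4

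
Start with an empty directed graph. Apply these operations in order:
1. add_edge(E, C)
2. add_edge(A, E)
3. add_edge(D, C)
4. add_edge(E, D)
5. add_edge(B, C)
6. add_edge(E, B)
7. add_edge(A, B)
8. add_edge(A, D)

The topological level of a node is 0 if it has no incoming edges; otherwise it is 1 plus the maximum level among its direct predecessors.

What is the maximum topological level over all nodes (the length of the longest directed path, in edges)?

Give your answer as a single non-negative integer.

Answer: 3

Derivation:
Op 1: add_edge(E, C). Edges now: 1
Op 2: add_edge(A, E). Edges now: 2
Op 3: add_edge(D, C). Edges now: 3
Op 4: add_edge(E, D). Edges now: 4
Op 5: add_edge(B, C). Edges now: 5
Op 6: add_edge(E, B). Edges now: 6
Op 7: add_edge(A, B). Edges now: 7
Op 8: add_edge(A, D). Edges now: 8
Compute levels (Kahn BFS):
  sources (in-degree 0): A
  process A: level=0
    A->B: in-degree(B)=1, level(B)>=1
    A->D: in-degree(D)=1, level(D)>=1
    A->E: in-degree(E)=0, level(E)=1, enqueue
  process E: level=1
    E->B: in-degree(B)=0, level(B)=2, enqueue
    E->C: in-degree(C)=2, level(C)>=2
    E->D: in-degree(D)=0, level(D)=2, enqueue
  process B: level=2
    B->C: in-degree(C)=1, level(C)>=3
  process D: level=2
    D->C: in-degree(C)=0, level(C)=3, enqueue
  process C: level=3
All levels: A:0, B:2, C:3, D:2, E:1
max level = 3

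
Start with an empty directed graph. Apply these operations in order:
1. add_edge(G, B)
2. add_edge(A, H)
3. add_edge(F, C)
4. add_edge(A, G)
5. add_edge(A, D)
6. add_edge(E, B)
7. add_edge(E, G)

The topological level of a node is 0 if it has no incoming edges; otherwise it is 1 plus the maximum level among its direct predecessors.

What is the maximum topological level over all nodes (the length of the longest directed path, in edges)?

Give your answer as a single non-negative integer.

Answer: 2

Derivation:
Op 1: add_edge(G, B). Edges now: 1
Op 2: add_edge(A, H). Edges now: 2
Op 3: add_edge(F, C). Edges now: 3
Op 4: add_edge(A, G). Edges now: 4
Op 5: add_edge(A, D). Edges now: 5
Op 6: add_edge(E, B). Edges now: 6
Op 7: add_edge(E, G). Edges now: 7
Compute levels (Kahn BFS):
  sources (in-degree 0): A, E, F
  process A: level=0
    A->D: in-degree(D)=0, level(D)=1, enqueue
    A->G: in-degree(G)=1, level(G)>=1
    A->H: in-degree(H)=0, level(H)=1, enqueue
  process E: level=0
    E->B: in-degree(B)=1, level(B)>=1
    E->G: in-degree(G)=0, level(G)=1, enqueue
  process F: level=0
    F->C: in-degree(C)=0, level(C)=1, enqueue
  process D: level=1
  process H: level=1
  process G: level=1
    G->B: in-degree(B)=0, level(B)=2, enqueue
  process C: level=1
  process B: level=2
All levels: A:0, B:2, C:1, D:1, E:0, F:0, G:1, H:1
max level = 2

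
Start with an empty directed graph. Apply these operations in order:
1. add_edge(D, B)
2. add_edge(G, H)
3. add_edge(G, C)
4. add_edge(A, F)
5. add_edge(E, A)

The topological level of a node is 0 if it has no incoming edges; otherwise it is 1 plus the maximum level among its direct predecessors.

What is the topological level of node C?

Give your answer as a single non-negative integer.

Op 1: add_edge(D, B). Edges now: 1
Op 2: add_edge(G, H). Edges now: 2
Op 3: add_edge(G, C). Edges now: 3
Op 4: add_edge(A, F). Edges now: 4
Op 5: add_edge(E, A). Edges now: 5
Compute levels (Kahn BFS):
  sources (in-degree 0): D, E, G
  process D: level=0
    D->B: in-degree(B)=0, level(B)=1, enqueue
  process E: level=0
    E->A: in-degree(A)=0, level(A)=1, enqueue
  process G: level=0
    G->C: in-degree(C)=0, level(C)=1, enqueue
    G->H: in-degree(H)=0, level(H)=1, enqueue
  process B: level=1
  process A: level=1
    A->F: in-degree(F)=0, level(F)=2, enqueue
  process C: level=1
  process H: level=1
  process F: level=2
All levels: A:1, B:1, C:1, D:0, E:0, F:2, G:0, H:1
level(C) = 1

Answer: 1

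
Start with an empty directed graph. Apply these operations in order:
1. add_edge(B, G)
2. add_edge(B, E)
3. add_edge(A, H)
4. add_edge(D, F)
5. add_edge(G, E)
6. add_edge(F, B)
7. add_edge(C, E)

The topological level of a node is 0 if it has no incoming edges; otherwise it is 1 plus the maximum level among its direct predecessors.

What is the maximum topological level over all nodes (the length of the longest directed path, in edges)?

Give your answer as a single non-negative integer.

Answer: 4

Derivation:
Op 1: add_edge(B, G). Edges now: 1
Op 2: add_edge(B, E). Edges now: 2
Op 3: add_edge(A, H). Edges now: 3
Op 4: add_edge(D, F). Edges now: 4
Op 5: add_edge(G, E). Edges now: 5
Op 6: add_edge(F, B). Edges now: 6
Op 7: add_edge(C, E). Edges now: 7
Compute levels (Kahn BFS):
  sources (in-degree 0): A, C, D
  process A: level=0
    A->H: in-degree(H)=0, level(H)=1, enqueue
  process C: level=0
    C->E: in-degree(E)=2, level(E)>=1
  process D: level=0
    D->F: in-degree(F)=0, level(F)=1, enqueue
  process H: level=1
  process F: level=1
    F->B: in-degree(B)=0, level(B)=2, enqueue
  process B: level=2
    B->E: in-degree(E)=1, level(E)>=3
    B->G: in-degree(G)=0, level(G)=3, enqueue
  process G: level=3
    G->E: in-degree(E)=0, level(E)=4, enqueue
  process E: level=4
All levels: A:0, B:2, C:0, D:0, E:4, F:1, G:3, H:1
max level = 4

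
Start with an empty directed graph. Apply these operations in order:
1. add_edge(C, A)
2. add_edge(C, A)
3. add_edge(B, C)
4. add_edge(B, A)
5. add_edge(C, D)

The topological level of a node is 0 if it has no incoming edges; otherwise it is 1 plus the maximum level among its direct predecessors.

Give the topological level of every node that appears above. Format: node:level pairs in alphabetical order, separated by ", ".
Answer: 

Answer: A:2, B:0, C:1, D:2

Derivation:
Op 1: add_edge(C, A). Edges now: 1
Op 2: add_edge(C, A) (duplicate, no change). Edges now: 1
Op 3: add_edge(B, C). Edges now: 2
Op 4: add_edge(B, A). Edges now: 3
Op 5: add_edge(C, D). Edges now: 4
Compute levels (Kahn BFS):
  sources (in-degree 0): B
  process B: level=0
    B->A: in-degree(A)=1, level(A)>=1
    B->C: in-degree(C)=0, level(C)=1, enqueue
  process C: level=1
    C->A: in-degree(A)=0, level(A)=2, enqueue
    C->D: in-degree(D)=0, level(D)=2, enqueue
  process A: level=2
  process D: level=2
All levels: A:2, B:0, C:1, D:2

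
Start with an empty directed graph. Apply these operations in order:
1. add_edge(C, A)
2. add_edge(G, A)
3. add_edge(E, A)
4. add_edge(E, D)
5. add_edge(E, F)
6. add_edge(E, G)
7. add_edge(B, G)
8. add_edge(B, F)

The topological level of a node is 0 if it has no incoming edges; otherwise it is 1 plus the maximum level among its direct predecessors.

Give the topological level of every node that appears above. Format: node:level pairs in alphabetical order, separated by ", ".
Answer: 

Answer: A:2, B:0, C:0, D:1, E:0, F:1, G:1

Derivation:
Op 1: add_edge(C, A). Edges now: 1
Op 2: add_edge(G, A). Edges now: 2
Op 3: add_edge(E, A). Edges now: 3
Op 4: add_edge(E, D). Edges now: 4
Op 5: add_edge(E, F). Edges now: 5
Op 6: add_edge(E, G). Edges now: 6
Op 7: add_edge(B, G). Edges now: 7
Op 8: add_edge(B, F). Edges now: 8
Compute levels (Kahn BFS):
  sources (in-degree 0): B, C, E
  process B: level=0
    B->F: in-degree(F)=1, level(F)>=1
    B->G: in-degree(G)=1, level(G)>=1
  process C: level=0
    C->A: in-degree(A)=2, level(A)>=1
  process E: level=0
    E->A: in-degree(A)=1, level(A)>=1
    E->D: in-degree(D)=0, level(D)=1, enqueue
    E->F: in-degree(F)=0, level(F)=1, enqueue
    E->G: in-degree(G)=0, level(G)=1, enqueue
  process D: level=1
  process F: level=1
  process G: level=1
    G->A: in-degree(A)=0, level(A)=2, enqueue
  process A: level=2
All levels: A:2, B:0, C:0, D:1, E:0, F:1, G:1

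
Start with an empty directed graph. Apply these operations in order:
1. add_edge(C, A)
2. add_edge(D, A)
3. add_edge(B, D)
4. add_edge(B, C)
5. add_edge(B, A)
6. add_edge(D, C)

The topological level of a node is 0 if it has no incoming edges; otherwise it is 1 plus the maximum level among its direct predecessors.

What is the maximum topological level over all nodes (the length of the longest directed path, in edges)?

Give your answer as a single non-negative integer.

Op 1: add_edge(C, A). Edges now: 1
Op 2: add_edge(D, A). Edges now: 2
Op 3: add_edge(B, D). Edges now: 3
Op 4: add_edge(B, C). Edges now: 4
Op 5: add_edge(B, A). Edges now: 5
Op 6: add_edge(D, C). Edges now: 6
Compute levels (Kahn BFS):
  sources (in-degree 0): B
  process B: level=0
    B->A: in-degree(A)=2, level(A)>=1
    B->C: in-degree(C)=1, level(C)>=1
    B->D: in-degree(D)=0, level(D)=1, enqueue
  process D: level=1
    D->A: in-degree(A)=1, level(A)>=2
    D->C: in-degree(C)=0, level(C)=2, enqueue
  process C: level=2
    C->A: in-degree(A)=0, level(A)=3, enqueue
  process A: level=3
All levels: A:3, B:0, C:2, D:1
max level = 3

Answer: 3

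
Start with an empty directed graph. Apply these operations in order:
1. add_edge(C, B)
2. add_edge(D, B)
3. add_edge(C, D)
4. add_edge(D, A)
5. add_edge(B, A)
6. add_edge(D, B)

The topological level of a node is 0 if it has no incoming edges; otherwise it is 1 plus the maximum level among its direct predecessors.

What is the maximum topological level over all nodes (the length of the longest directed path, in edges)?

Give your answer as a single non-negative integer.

Op 1: add_edge(C, B). Edges now: 1
Op 2: add_edge(D, B). Edges now: 2
Op 3: add_edge(C, D). Edges now: 3
Op 4: add_edge(D, A). Edges now: 4
Op 5: add_edge(B, A). Edges now: 5
Op 6: add_edge(D, B) (duplicate, no change). Edges now: 5
Compute levels (Kahn BFS):
  sources (in-degree 0): C
  process C: level=0
    C->B: in-degree(B)=1, level(B)>=1
    C->D: in-degree(D)=0, level(D)=1, enqueue
  process D: level=1
    D->A: in-degree(A)=1, level(A)>=2
    D->B: in-degree(B)=0, level(B)=2, enqueue
  process B: level=2
    B->A: in-degree(A)=0, level(A)=3, enqueue
  process A: level=3
All levels: A:3, B:2, C:0, D:1
max level = 3

Answer: 3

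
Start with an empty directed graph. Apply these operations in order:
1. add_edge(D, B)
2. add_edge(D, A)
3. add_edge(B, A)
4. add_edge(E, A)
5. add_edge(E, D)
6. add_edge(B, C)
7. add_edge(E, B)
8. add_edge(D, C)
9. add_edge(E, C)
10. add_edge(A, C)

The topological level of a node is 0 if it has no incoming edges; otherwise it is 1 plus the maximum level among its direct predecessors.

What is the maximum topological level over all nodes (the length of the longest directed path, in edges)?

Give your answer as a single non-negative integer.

Op 1: add_edge(D, B). Edges now: 1
Op 2: add_edge(D, A). Edges now: 2
Op 3: add_edge(B, A). Edges now: 3
Op 4: add_edge(E, A). Edges now: 4
Op 5: add_edge(E, D). Edges now: 5
Op 6: add_edge(B, C). Edges now: 6
Op 7: add_edge(E, B). Edges now: 7
Op 8: add_edge(D, C). Edges now: 8
Op 9: add_edge(E, C). Edges now: 9
Op 10: add_edge(A, C). Edges now: 10
Compute levels (Kahn BFS):
  sources (in-degree 0): E
  process E: level=0
    E->A: in-degree(A)=2, level(A)>=1
    E->B: in-degree(B)=1, level(B)>=1
    E->C: in-degree(C)=3, level(C)>=1
    E->D: in-degree(D)=0, level(D)=1, enqueue
  process D: level=1
    D->A: in-degree(A)=1, level(A)>=2
    D->B: in-degree(B)=0, level(B)=2, enqueue
    D->C: in-degree(C)=2, level(C)>=2
  process B: level=2
    B->A: in-degree(A)=0, level(A)=3, enqueue
    B->C: in-degree(C)=1, level(C)>=3
  process A: level=3
    A->C: in-degree(C)=0, level(C)=4, enqueue
  process C: level=4
All levels: A:3, B:2, C:4, D:1, E:0
max level = 4

Answer: 4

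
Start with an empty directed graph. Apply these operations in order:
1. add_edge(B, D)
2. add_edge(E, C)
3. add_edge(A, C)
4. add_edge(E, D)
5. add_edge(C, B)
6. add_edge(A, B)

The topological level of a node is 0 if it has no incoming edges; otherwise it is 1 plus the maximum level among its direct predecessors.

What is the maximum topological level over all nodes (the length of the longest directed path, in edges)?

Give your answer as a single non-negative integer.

Answer: 3

Derivation:
Op 1: add_edge(B, D). Edges now: 1
Op 2: add_edge(E, C). Edges now: 2
Op 3: add_edge(A, C). Edges now: 3
Op 4: add_edge(E, D). Edges now: 4
Op 5: add_edge(C, B). Edges now: 5
Op 6: add_edge(A, B). Edges now: 6
Compute levels (Kahn BFS):
  sources (in-degree 0): A, E
  process A: level=0
    A->B: in-degree(B)=1, level(B)>=1
    A->C: in-degree(C)=1, level(C)>=1
  process E: level=0
    E->C: in-degree(C)=0, level(C)=1, enqueue
    E->D: in-degree(D)=1, level(D)>=1
  process C: level=1
    C->B: in-degree(B)=0, level(B)=2, enqueue
  process B: level=2
    B->D: in-degree(D)=0, level(D)=3, enqueue
  process D: level=3
All levels: A:0, B:2, C:1, D:3, E:0
max level = 3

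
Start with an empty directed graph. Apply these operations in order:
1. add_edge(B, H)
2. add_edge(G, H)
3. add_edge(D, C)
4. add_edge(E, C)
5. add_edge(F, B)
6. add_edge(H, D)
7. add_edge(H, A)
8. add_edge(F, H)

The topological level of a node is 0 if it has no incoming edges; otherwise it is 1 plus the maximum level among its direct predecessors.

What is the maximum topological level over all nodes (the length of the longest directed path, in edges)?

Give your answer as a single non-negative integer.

Op 1: add_edge(B, H). Edges now: 1
Op 2: add_edge(G, H). Edges now: 2
Op 3: add_edge(D, C). Edges now: 3
Op 4: add_edge(E, C). Edges now: 4
Op 5: add_edge(F, B). Edges now: 5
Op 6: add_edge(H, D). Edges now: 6
Op 7: add_edge(H, A). Edges now: 7
Op 8: add_edge(F, H). Edges now: 8
Compute levels (Kahn BFS):
  sources (in-degree 0): E, F, G
  process E: level=0
    E->C: in-degree(C)=1, level(C)>=1
  process F: level=0
    F->B: in-degree(B)=0, level(B)=1, enqueue
    F->H: in-degree(H)=2, level(H)>=1
  process G: level=0
    G->H: in-degree(H)=1, level(H)>=1
  process B: level=1
    B->H: in-degree(H)=0, level(H)=2, enqueue
  process H: level=2
    H->A: in-degree(A)=0, level(A)=3, enqueue
    H->D: in-degree(D)=0, level(D)=3, enqueue
  process A: level=3
  process D: level=3
    D->C: in-degree(C)=0, level(C)=4, enqueue
  process C: level=4
All levels: A:3, B:1, C:4, D:3, E:0, F:0, G:0, H:2
max level = 4

Answer: 4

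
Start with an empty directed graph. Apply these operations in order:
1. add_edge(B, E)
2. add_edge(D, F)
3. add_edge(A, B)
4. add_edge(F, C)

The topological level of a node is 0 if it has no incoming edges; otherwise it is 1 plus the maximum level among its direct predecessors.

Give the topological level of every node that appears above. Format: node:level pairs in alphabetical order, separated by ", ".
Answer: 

Op 1: add_edge(B, E). Edges now: 1
Op 2: add_edge(D, F). Edges now: 2
Op 3: add_edge(A, B). Edges now: 3
Op 4: add_edge(F, C). Edges now: 4
Compute levels (Kahn BFS):
  sources (in-degree 0): A, D
  process A: level=0
    A->B: in-degree(B)=0, level(B)=1, enqueue
  process D: level=0
    D->F: in-degree(F)=0, level(F)=1, enqueue
  process B: level=1
    B->E: in-degree(E)=0, level(E)=2, enqueue
  process F: level=1
    F->C: in-degree(C)=0, level(C)=2, enqueue
  process E: level=2
  process C: level=2
All levels: A:0, B:1, C:2, D:0, E:2, F:1

Answer: A:0, B:1, C:2, D:0, E:2, F:1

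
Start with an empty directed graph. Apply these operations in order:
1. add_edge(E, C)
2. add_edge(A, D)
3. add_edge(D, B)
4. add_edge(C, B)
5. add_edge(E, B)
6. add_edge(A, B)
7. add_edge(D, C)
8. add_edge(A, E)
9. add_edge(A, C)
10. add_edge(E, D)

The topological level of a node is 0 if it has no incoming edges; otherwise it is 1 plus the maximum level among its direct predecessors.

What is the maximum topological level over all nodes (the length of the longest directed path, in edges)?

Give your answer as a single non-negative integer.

Op 1: add_edge(E, C). Edges now: 1
Op 2: add_edge(A, D). Edges now: 2
Op 3: add_edge(D, B). Edges now: 3
Op 4: add_edge(C, B). Edges now: 4
Op 5: add_edge(E, B). Edges now: 5
Op 6: add_edge(A, B). Edges now: 6
Op 7: add_edge(D, C). Edges now: 7
Op 8: add_edge(A, E). Edges now: 8
Op 9: add_edge(A, C). Edges now: 9
Op 10: add_edge(E, D). Edges now: 10
Compute levels (Kahn BFS):
  sources (in-degree 0): A
  process A: level=0
    A->B: in-degree(B)=3, level(B)>=1
    A->C: in-degree(C)=2, level(C)>=1
    A->D: in-degree(D)=1, level(D)>=1
    A->E: in-degree(E)=0, level(E)=1, enqueue
  process E: level=1
    E->B: in-degree(B)=2, level(B)>=2
    E->C: in-degree(C)=1, level(C)>=2
    E->D: in-degree(D)=0, level(D)=2, enqueue
  process D: level=2
    D->B: in-degree(B)=1, level(B)>=3
    D->C: in-degree(C)=0, level(C)=3, enqueue
  process C: level=3
    C->B: in-degree(B)=0, level(B)=4, enqueue
  process B: level=4
All levels: A:0, B:4, C:3, D:2, E:1
max level = 4

Answer: 4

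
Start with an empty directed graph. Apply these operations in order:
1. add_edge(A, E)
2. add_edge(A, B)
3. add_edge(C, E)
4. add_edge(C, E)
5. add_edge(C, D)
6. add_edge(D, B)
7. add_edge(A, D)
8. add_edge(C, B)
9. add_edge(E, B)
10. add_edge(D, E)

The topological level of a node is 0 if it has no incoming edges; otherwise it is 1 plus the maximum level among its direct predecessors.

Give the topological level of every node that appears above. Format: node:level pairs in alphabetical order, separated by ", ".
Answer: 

Answer: A:0, B:3, C:0, D:1, E:2

Derivation:
Op 1: add_edge(A, E). Edges now: 1
Op 2: add_edge(A, B). Edges now: 2
Op 3: add_edge(C, E). Edges now: 3
Op 4: add_edge(C, E) (duplicate, no change). Edges now: 3
Op 5: add_edge(C, D). Edges now: 4
Op 6: add_edge(D, B). Edges now: 5
Op 7: add_edge(A, D). Edges now: 6
Op 8: add_edge(C, B). Edges now: 7
Op 9: add_edge(E, B). Edges now: 8
Op 10: add_edge(D, E). Edges now: 9
Compute levels (Kahn BFS):
  sources (in-degree 0): A, C
  process A: level=0
    A->B: in-degree(B)=3, level(B)>=1
    A->D: in-degree(D)=1, level(D)>=1
    A->E: in-degree(E)=2, level(E)>=1
  process C: level=0
    C->B: in-degree(B)=2, level(B)>=1
    C->D: in-degree(D)=0, level(D)=1, enqueue
    C->E: in-degree(E)=1, level(E)>=1
  process D: level=1
    D->B: in-degree(B)=1, level(B)>=2
    D->E: in-degree(E)=0, level(E)=2, enqueue
  process E: level=2
    E->B: in-degree(B)=0, level(B)=3, enqueue
  process B: level=3
All levels: A:0, B:3, C:0, D:1, E:2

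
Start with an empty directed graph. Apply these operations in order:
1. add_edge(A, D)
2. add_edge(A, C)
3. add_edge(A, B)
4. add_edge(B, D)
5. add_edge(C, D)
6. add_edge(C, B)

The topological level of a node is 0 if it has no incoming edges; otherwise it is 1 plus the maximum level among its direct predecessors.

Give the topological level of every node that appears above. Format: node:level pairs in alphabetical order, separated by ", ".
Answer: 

Answer: A:0, B:2, C:1, D:3

Derivation:
Op 1: add_edge(A, D). Edges now: 1
Op 2: add_edge(A, C). Edges now: 2
Op 3: add_edge(A, B). Edges now: 3
Op 4: add_edge(B, D). Edges now: 4
Op 5: add_edge(C, D). Edges now: 5
Op 6: add_edge(C, B). Edges now: 6
Compute levels (Kahn BFS):
  sources (in-degree 0): A
  process A: level=0
    A->B: in-degree(B)=1, level(B)>=1
    A->C: in-degree(C)=0, level(C)=1, enqueue
    A->D: in-degree(D)=2, level(D)>=1
  process C: level=1
    C->B: in-degree(B)=0, level(B)=2, enqueue
    C->D: in-degree(D)=1, level(D)>=2
  process B: level=2
    B->D: in-degree(D)=0, level(D)=3, enqueue
  process D: level=3
All levels: A:0, B:2, C:1, D:3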